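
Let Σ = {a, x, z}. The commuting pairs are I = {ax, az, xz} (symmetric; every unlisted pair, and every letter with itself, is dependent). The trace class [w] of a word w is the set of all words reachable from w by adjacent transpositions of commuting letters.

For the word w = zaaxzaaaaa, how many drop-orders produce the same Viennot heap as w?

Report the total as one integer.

0(z) covers ∅
1(a) covers ∅
2(a) covers 1:a
3(x) covers ∅
4(z) covers 0:z
5(a) covers 2:a
6(a) covers 5:a
7(a) covers 6:a
8(a) covers 7:a
9(a) covers 8:a
floor of heap: 0:z, 1:a, 3:x
completions by unplaced set U, small U first (add the entries for U minus each lowest piece of U):
  |U|=1: {3}:1  {4}:1  {9}:1
  |U|=2: {0,4}:1  {3,4}:2  {3,9}:2  {4,9}:2  {8,9}:1
  |U|=3: {0,3,4}:3  {0,4,9}:3  {3,4,9}:6  {3,8,9}:3  {4,8,9}:3  {7,8,9}:1
  |U|=4: {0,3,4,9}:12  {0,4,8,9}:6  {3,4,8,9}:12  {3,7,8,9}:4  {4,7,8,9}:4  {6,7,8,9}:1
  |U|=5: {0,3,4,8,9}:30  {0,4,7,8,9}:10  {3,4,7,8,9}:20  {3,6,7,8,9}:5  {4,6,7,8,9}:5  {5,6,7,8,9}:1
  |U|=6: {0,3,4,7,8,9}:60  {0,4,6,7,8,9}:15  {2,5,6,7,8,9}:1  {3,4,6,7,8,9}:30  {3,5,6,7,8,9}:6  {4,5,6,7,8,9}:6
  |U|=7: {0,3,4,6,7,8,9}:105  {0,4,5,6,7,8,9}:21  {1,2,5,6,7,8,9}:1  {2,3,5,6,7,8,9}:7  {2,4,5,6,7,8,9}:7  {3,4,5,6,7,8,9}:42
  |U|=8: {0,2,4,5,6,7,8,9}:28  {0,3,4,5,6,7,8,9}:168  {1,2,3,5,6,7,8,9}:8  {1,2,4,5,6,7,8,9}:8  {2,3,4,5,6,7,8,9}:56
  start at 0(z): 72
  start at 1(a): 252
  start at 3(x): 36
sum over floor = 360

360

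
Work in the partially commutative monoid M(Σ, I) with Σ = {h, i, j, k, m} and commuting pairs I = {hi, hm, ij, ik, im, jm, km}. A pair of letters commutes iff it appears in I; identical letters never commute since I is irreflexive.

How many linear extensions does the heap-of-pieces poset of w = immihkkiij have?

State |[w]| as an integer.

3150

drop 0:i onto floor
drop 1:m onto floor
drop 2:m onto {1:m}
drop 3:i onto {0:i}
drop 4:h onto floor
drop 5:k onto {4:h}
drop 6:k onto {5:k}
drop 7:i onto {3:i}
drop 8:i onto {7:i}
drop 9:j onto {6:k}
ground layer = {0:i, 1:m, 4:h}
drop-orders for the pieces not yet dropped (sum over which currently-grounded one goes next):
  1 to go: {2} 1  {8} 1  {9} 1
  2 to go: {1,2} 1  {2,8} 2  {2,9} 2  {6,9} 1  {7,8} 1  {8,9} 2
  3 to go: {1,2,8} 3  {1,2,9} 3  {2,6,9} 3  {2,7,8} 3  {2,8,9} 6  {3,7,8} 1  {5,6,9} 1  {6,8,9} 3  {7,8,9} 3
  4 to go: {0,3,7,8} 1  {1,2,6,9} 6  {1,2,7,8} 6  {1,2,8,9} 12  {2,3,7,8} 4  {2,5,6,9} 4  {2,6,8,9} 12  {2,7,8,9} 12  {3,7,8,9} 4  {4,5,6,9} 1  {5,6,8,9} 4  {6,7,8,9} 6
  5 to go: {0,2,3,7,8} 5  {0,3,7,8,9} 5  {1,2,3,7,8} 10  {1,2,5,6,9} 10  {1,2,6,8,9} 30  {1,2,7,8,9} 30  {2,3,7,8,9} 20  {2,4,5,6,9} 5  {2,5,6,8,9} 20  {2,6,7,8,9} 30  {3,6,7,8,9} 10  {4,5,6,8,9} 5  {5,6,7,8,9} 10
  6 to go: {0,1,2,3,7,8} 15  {0,2,3,7,8,9} 30  {0,3,6,7,8,9} 15  {1,2,3,7,8,9} 60  {1,2,4,5,6,9} 15  {1,2,5,6,8,9} 60  {1,2,6,7,8,9} 90  {2,3,6,7,8,9} 60  {2,4,5,6,8,9} 30  {2,5,6,7,8,9} 60  {3,5,6,7,8,9} 20  {4,5,6,7,8,9} 15
  7 to go: {0,1,2,3,7,8,9} 105  {0,2,3,6,7,8,9} 105  {0,3,5,6,7,8,9} 35  {1,2,3,6,7,8,9} 210  {1,2,4,5,6,8,9} 105  {1,2,5,6,7,8,9} 210  {2,3,5,6,7,8,9} 140  {2,4,5,6,7,8,9} 105  {3,4,5,6,7,8,9} 35
  8 to go: {0,1,2,3,6,7,8,9} 420  {0,2,3,5,6,7,8,9} 280  {0,3,4,5,6,7,8,9} 70  {1,2,3,5,6,7,8,9} 560  {1,2,4,5,6,7,8,9} 420  {2,3,4,5,6,7,8,9} 280
  if 0:i drops first: 1260 orders
  if 1:m drops first: 630 orders
  if 4:h drops first: 1260 orders
heap linearizations: 3150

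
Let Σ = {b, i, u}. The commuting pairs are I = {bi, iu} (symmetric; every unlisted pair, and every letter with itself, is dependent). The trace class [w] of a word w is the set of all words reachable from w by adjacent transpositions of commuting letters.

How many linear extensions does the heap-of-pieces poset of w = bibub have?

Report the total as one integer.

piece 0:b — minimal
piece 1:i — minimal
piece 2:b rests on {0:b}
piece 3:u rests on {2:b}
piece 4:b rests on {3:u}
minimal pieces: {0:b, 1:i}
ways to finish when only these pieces remain (= sum over removing one remaining piece with nothing left below it):
  1 left: {1}→1  {4}→1
  2 left: {1,4}→2  {3,4}→1
  3 left: {1,3,4}→3  {2,3,4}→1
  placing 0:b first → 4 extensions
  placing 1:i first → 1 extensions
total linear extensions = 5

5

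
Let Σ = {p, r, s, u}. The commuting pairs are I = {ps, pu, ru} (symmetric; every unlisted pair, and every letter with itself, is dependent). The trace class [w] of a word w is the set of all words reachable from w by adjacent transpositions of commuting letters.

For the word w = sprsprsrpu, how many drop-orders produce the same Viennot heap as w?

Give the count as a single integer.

#0=s has no predecessor
#1=p has no predecessor
#2=r depends on [0:s, 1:p]
#3=s depends on [2:r]
#4=p depends on [2:r]
#5=r depends on [3:s, 4:p]
#6=s depends on [5:r]
#7=r depends on [6:s]
#8=p depends on [7:r]
#9=u depends on [6:s]
sources: [0:s, 1:p]
N(rest) = Σ N(rest − s) over sources s of rest; N(one piece) = 1:
  size 1 → [8]=1  [9]=1
  size 2 → [7,8]=1  [8,9]=2
  size 3 → [7,8,9]=3
  size 4 → [6,7,8,9]=3
  size 5 → [5,6,7,8,9]=3
  size 6 → [3,5,6,7,8,9]=3  [4,5,6,7,8,9]=3
  size 7 → [3,4,5,6,7,8,9]=6
  size 8 → [2,3,4,5,6,7,8,9]=6
  first=0(s) contributes 6
  first=1(p) contributes 6
|[w]| = 12

12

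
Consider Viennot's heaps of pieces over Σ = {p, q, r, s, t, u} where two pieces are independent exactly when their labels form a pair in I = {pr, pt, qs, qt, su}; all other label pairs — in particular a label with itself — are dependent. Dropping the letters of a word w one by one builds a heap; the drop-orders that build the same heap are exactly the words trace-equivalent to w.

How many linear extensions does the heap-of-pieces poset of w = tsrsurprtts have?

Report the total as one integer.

10

piece 0:t — minimal
piece 1:s rests on {0:t}
piece 2:r rests on {1:s}
piece 3:s rests on {2:r}
piece 4:u rests on {2:r}
piece 5:r rests on {3:s, 4:u}
piece 6:p rests on {3:s, 4:u}
piece 7:r rests on {5:r}
piece 8:t rests on {7:r}
piece 9:t rests on {8:t}
piece 10:s rests on {6:p, 9:t}
minimal pieces: {0:t}
ways to finish when only these pieces remain (= sum over removing one remaining piece with nothing left below it):
  1 left: {10}→1
  2 left: {6,10}→1  {9,10}→1
  3 left: {6,9,10}→2  {8,9,10}→1
  4 left: {6,8,9,10}→3  {7,8,9,10}→1
  5 left: {5,7,8,9,10}→1  {6,7,8,9,10}→4
  6 left: {5,6,7,8,9,10}→5
  7 left: {3,5,6,7,8,9,10}→5  {4,5,6,7,8,9,10}→5
  8 left: {3,4,5,6,7,8,9,10}→10
  9 left: {2,3,4,5,6,7,8,9,10}→10
  placing 0:t first → 10 extensions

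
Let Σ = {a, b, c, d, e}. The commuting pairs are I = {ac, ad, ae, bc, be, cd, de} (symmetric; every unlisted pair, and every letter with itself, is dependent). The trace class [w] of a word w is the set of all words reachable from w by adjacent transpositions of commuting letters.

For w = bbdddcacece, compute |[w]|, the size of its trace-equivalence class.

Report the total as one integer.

piece 0:b — minimal
piece 1:b rests on {0:b}
piece 2:d rests on {1:b}
piece 3:d rests on {2:d}
piece 4:d rests on {3:d}
piece 5:c — minimal
piece 6:a rests on {1:b}
piece 7:c rests on {5:c}
piece 8:e rests on {7:c}
piece 9:c rests on {8:e}
piece 10:e rests on {9:c}
minimal pieces: {0:b, 5:c}
ways to finish when only these pieces remain (= sum over removing one remaining piece with nothing left below it):
  1 left: {4}→1  {6}→1  {10}→1
  2 left: {3,4}→1  {4,6}→2  {4,10}→2  {6,10}→2  {9,10}→1
  3 left: {2,3,4}→1  {3,4,6}→3  {3,4,10}→3  {4,6,10}→6  {4,9,10}→3  {6,9,10}→3  {8,9,10}→1
  4 left: {2,3,4,6}→4  {2,3,4,10}→4  {3,4,6,10}→12  {3,4,9,10}→6  {4,6,9,10}→12  {4,8,9,10}→4  {6,8,9,10}→4  {7,8,9,10}→1
  5 left: {1,2,3,4,6}→4  {2,3,4,6,10}→20  {2,3,4,9,10}→10  {3,4,6,9,10}→30  {3,4,8,9,10}→10  {4,6,8,9,10}→20  {4,7,8,9,10}→5  {5,7,8,9,10}→1  {6,7,8,9,10}→5
  6 left: {0,1,2,3,4,6}→4  {1,2,3,4,6,10}→24  {2,3,4,6,9,10}→60  {2,3,4,8,9,10}→20  {3,4,6,8,9,10}→60  {3,4,7,8,9,10}→15  {4,5,7,8,9,10}→6  {4,6,7,8,9,10}→30  {5,6,7,8,9,10}→6
  7 left: {0,1,2,3,4,6,10}→28  {1,2,3,4,6,9,10}→84  {2,3,4,6,8,9,10}→140  {2,3,4,7,8,9,10}→35  {3,4,5,7,8,9,10}→21  {3,4,6,7,8,9,10}→105  {4,5,6,7,8,9,10}→42
  8 left: {0,1,2,3,4,6,9,10}→112  {1,2,3,4,6,8,9,10}→224  {2,3,4,5,7,8,9,10}→56  {2,3,4,6,7,8,9,10}→280  {3,4,5,6,7,8,9,10}→168
  9 left: {0,1,2,3,4,6,8,9,10}→336  {1,2,3,4,6,7,8,9,10}→504  {2,3,4,5,6,7,8,9,10}→504
  placing 0:b first → 1008 extensions
  placing 5:c first → 840 extensions
total linear extensions = 1848

1848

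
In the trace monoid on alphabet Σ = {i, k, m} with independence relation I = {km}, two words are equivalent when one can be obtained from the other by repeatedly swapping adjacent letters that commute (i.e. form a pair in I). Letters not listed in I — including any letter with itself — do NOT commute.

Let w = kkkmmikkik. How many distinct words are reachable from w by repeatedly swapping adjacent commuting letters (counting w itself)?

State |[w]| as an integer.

10

drop 0:k onto floor
drop 1:k onto {0:k}
drop 2:k onto {1:k}
drop 3:m onto floor
drop 4:m onto {3:m}
drop 5:i onto {2:k, 4:m}
drop 6:k onto {5:i}
drop 7:k onto {6:k}
drop 8:i onto {7:k}
drop 9:k onto {8:i}
ground layer = {0:k, 3:m}
drop-orders for the pieces not yet dropped (sum over which currently-grounded one goes next):
  1 to go: {9} 1
  2 to go: {8,9} 1
  3 to go: {7,8,9} 1
  4 to go: {6,7,8,9} 1
  5 to go: {5,6,7,8,9} 1
  6 to go: {2,5,6,7,8,9} 1  {4,5,6,7,8,9} 1
  7 to go: {1,2,5,6,7,8,9} 1  {2,4,5,6,7,8,9} 2  {3,4,5,6,7,8,9} 1
  8 to go: {0,1,2,5,6,7,8,9} 1  {1,2,4,5,6,7,8,9} 3  {2,3,4,5,6,7,8,9} 3
  if 0:k drops first: 6 orders
  if 3:m drops first: 4 orders
heap linearizations: 10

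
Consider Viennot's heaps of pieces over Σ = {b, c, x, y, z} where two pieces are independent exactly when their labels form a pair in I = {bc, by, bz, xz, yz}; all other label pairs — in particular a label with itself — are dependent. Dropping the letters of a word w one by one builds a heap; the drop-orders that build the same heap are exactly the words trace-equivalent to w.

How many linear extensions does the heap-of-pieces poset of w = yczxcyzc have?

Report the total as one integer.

drop 0:y onto floor
drop 1:c onto {0:y}
drop 2:z onto {1:c}
drop 3:x onto {1:c}
drop 4:c onto {2:z, 3:x}
drop 5:y onto {4:c}
drop 6:z onto {4:c}
drop 7:c onto {5:y, 6:z}
ground layer = {0:y}
drop-orders for the pieces not yet dropped (sum over which currently-grounded one goes next):
  1 to go: {7} 1
  2 to go: {5,7} 1  {6,7} 1
  3 to go: {5,6,7} 2
  4 to go: {4,5,6,7} 2
  5 to go: {2,4,5,6,7} 2  {3,4,5,6,7} 2
  6 to go: {2,3,4,5,6,7} 4
  if 0:y drops first: 4 orders

4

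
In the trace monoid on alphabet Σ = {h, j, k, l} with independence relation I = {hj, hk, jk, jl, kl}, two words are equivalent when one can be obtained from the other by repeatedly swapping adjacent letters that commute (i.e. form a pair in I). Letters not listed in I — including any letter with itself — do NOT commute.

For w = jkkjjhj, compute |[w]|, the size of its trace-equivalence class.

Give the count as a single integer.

105

#0=j has no predecessor
#1=k has no predecessor
#2=k depends on [1:k]
#3=j depends on [0:j]
#4=j depends on [3:j]
#5=h has no predecessor
#6=j depends on [4:j]
sources: [0:j, 1:k, 5:h]
N(rest) = Σ N(rest − s) over sources s of rest; N(one piece) = 1:
  size 1 → [2]=1  [5]=1  [6]=1
  size 2 → [1,2]=1  [2,5]=2  [2,6]=2  [4,6]=1  [5,6]=2
  size 3 → [1,2,5]=3  [1,2,6]=3  [2,4,6]=3  [2,5,6]=6  [3,4,6]=1  [4,5,6]=3
  size 4 → [0,3,4,6]=1  [1,2,4,6]=6  [1,2,5,6]=12  [2,3,4,6]=4  [2,4,5,6]=12  [3,4,5,6]=4
  size 5 → [0,2,3,4,6]=5  [0,3,4,5,6]=5  [1,2,3,4,6]=10  [1,2,4,5,6]=30  [2,3,4,5,6]=20
  first=0(j) contributes 60
  first=1(k) contributes 30
  first=5(h) contributes 15
|[w]| = 105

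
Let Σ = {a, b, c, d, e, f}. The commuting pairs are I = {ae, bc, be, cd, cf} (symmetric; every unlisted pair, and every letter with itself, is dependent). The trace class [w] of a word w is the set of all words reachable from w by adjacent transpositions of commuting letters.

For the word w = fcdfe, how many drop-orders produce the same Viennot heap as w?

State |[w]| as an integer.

drop 0:f onto floor
drop 1:c onto floor
drop 2:d onto {0:f}
drop 3:f onto {2:d}
drop 4:e onto {1:c, 3:f}
ground layer = {0:f, 1:c}
drop-orders for the pieces not yet dropped (sum over which currently-grounded one goes next):
  1 to go: {4} 1
  2 to go: {1,4} 1  {3,4} 1
  3 to go: {1,3,4} 2  {2,3,4} 1
  if 0:f drops first: 3 orders
  if 1:c drops first: 1 orders
heap linearizations: 4

4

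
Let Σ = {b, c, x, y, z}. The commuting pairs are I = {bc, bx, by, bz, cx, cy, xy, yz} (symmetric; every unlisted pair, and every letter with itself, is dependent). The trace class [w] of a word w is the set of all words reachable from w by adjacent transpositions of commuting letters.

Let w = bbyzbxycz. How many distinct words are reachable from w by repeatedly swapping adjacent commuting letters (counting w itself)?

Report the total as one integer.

0(b) covers ∅
1(b) covers 0:b
2(y) covers ∅
3(z) covers ∅
4(b) covers 1:b
5(x) covers 3:z
6(y) covers 2:y
7(c) covers 3:z
8(z) covers 5:x, 7:c
floor of heap: 0:b, 2:y, 3:z
completions by unplaced set U, small U first (add the entries for U minus each lowest piece of U):
  |U|=1: {4}:1  {6}:1  {8}:1
  |U|=2: {1,4}:1  {2,6}:1  {4,6}:2  {4,8}:2  {5,8}:1  {6,8}:2  {7,8}:1
  |U|=3: {0,1,4}:1  {1,4,6}:3  {1,4,8}:3  {2,4,6}:3  {2,6,8}:3  {4,5,8}:3  {4,6,8}:6  {4,7,8}:3  {5,6,8}:3  {5,7,8}:2  {6,7,8}:3
  |U|=4: {0,1,4,6}:4  {0,1,4,8}:4  {1,2,4,6}:6  {1,4,5,8}:6  {1,4,6,8}:12  {1,4,7,8}:6  {2,4,6,8}:12  {2,5,6,8}:6  {2,6,7,8}:6  {3,5,7,8}:2  {4,5,6,8}:12  {4,5,7,8}:8  {4,6,7,8}:12  {5,6,7,8}:8
  |U|=5: {0,1,2,4,6}:10  {0,1,4,5,8}:10  {0,1,4,6,8}:20  {0,1,4,7,8}:10  {1,2,4,6,8}:30  {1,4,5,6,8}:30  {1,4,5,7,8}:20  {1,4,6,7,8}:30  {2,4,5,6,8}:30  {2,4,6,7,8}:30  {2,5,6,7,8}:20  {3,4,5,7,8}:10  {3,5,6,7,8}:10  {4,5,6,7,8}:40
  |U|=6: {0,1,2,4,6,8}:60  {0,1,4,5,6,8}:60  {0,1,4,5,7,8}:40  {0,1,4,6,7,8}:60  {1,2,4,5,6,8}:90  {1,2,4,6,7,8}:90  {1,3,4,5,7,8}:30  {1,4,5,6,7,8}:120  {2,3,5,6,7,8}:30  {2,4,5,6,7,8}:120  {3,4,5,6,7,8}:60
  |U|=7: {0,1,2,4,5,6,8}:210  {0,1,2,4,6,7,8}:210  {0,1,3,4,5,7,8}:70  {0,1,4,5,6,7,8}:280  {1,2,4,5,6,7,8}:420  {1,3,4,5,6,7,8}:210  {2,3,4,5,6,7,8}:210
  start at 0(b): 840
  start at 2(y): 560
  start at 3(z): 1120
sum over floor = 2520

2520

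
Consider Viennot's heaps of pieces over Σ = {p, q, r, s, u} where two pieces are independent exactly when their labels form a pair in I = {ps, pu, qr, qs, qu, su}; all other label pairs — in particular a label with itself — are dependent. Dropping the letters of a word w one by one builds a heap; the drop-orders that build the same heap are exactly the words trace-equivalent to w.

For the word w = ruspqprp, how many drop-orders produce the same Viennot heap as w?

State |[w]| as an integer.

#0=r has no predecessor
#1=u depends on [0:r]
#2=s depends on [0:r]
#3=p depends on [0:r]
#4=q depends on [3:p]
#5=p depends on [4:q]
#6=r depends on [1:u, 2:s, 5:p]
#7=p depends on [6:r]
sources: [0:r]
N(rest) = Σ N(rest − s) over sources s of rest; N(one piece) = 1:
  size 1 → [7]=1
  size 2 → [6,7]=1
  size 3 → [1,6,7]=1  [2,6,7]=1  [5,6,7]=1
  size 4 → [1,2,6,7]=2  [1,5,6,7]=2  [2,5,6,7]=2  [4,5,6,7]=1
  size 5 → [1,2,5,6,7]=6  [1,4,5,6,7]=3  [2,4,5,6,7]=3  [3,4,5,6,7]=1
  size 6 → [1,2,4,5,6,7]=12  [1,3,4,5,6,7]=4  [2,3,4,5,6,7]=4
  first=0(r) contributes 20

20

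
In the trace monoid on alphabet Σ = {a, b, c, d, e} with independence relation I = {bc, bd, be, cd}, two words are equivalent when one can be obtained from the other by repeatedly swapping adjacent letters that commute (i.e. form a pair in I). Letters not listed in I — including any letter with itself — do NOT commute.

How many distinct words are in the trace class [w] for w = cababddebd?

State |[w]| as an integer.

15

drop 0:c onto floor
drop 1:a onto {0:c}
drop 2:b onto {1:a}
drop 3:a onto {2:b}
drop 4:b onto {3:a}
drop 5:d onto {3:a}
drop 6:d onto {5:d}
drop 7:e onto {6:d}
drop 8:b onto {4:b}
drop 9:d onto {7:e}
ground layer = {0:c}
drop-orders for the pieces not yet dropped (sum over which currently-grounded one goes next):
  1 to go: {8} 1  {9} 1
  2 to go: {4,8} 1  {7,9} 1  {8,9} 2
  3 to go: {4,8,9} 3  {6,7,9} 1  {7,8,9} 3
  4 to go: {4,7,8,9} 6  {5,6,7,9} 1  {6,7,8,9} 4
  5 to go: {4,6,7,8,9} 10  {5,6,7,8,9} 5
  6 to go: {4,5,6,7,8,9} 15
  7 to go: {3,4,5,6,7,8,9} 15
  8 to go: {2,3,4,5,6,7,8,9} 15
  if 0:c drops first: 15 orders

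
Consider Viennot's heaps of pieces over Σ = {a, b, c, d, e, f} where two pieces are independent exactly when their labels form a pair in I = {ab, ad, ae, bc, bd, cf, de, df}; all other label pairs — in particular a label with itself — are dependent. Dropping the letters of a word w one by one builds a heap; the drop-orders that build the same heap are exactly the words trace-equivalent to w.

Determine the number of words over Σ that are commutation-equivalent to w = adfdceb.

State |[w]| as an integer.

9

piece 0:a — minimal
piece 1:d — minimal
piece 2:f rests on {0:a}
piece 3:d rests on {1:d}
piece 4:c rests on {0:a, 3:d}
piece 5:e rests on {2:f, 4:c}
piece 6:b rests on {5:e}
minimal pieces: {0:a, 1:d}
ways to finish when only these pieces remain (= sum over removing one remaining piece with nothing left below it):
  1 left: {6}→1
  2 left: {5,6}→1
  3 left: {2,5,6}→1  {4,5,6}→1
  4 left: {2,4,5,6}→2  {3,4,5,6}→1
  5 left: {0,2,4,5,6}→2  {1,3,4,5,6}→1  {2,3,4,5,6}→3
  placing 0:a first → 4 extensions
  placing 1:d first → 5 extensions
total linear extensions = 9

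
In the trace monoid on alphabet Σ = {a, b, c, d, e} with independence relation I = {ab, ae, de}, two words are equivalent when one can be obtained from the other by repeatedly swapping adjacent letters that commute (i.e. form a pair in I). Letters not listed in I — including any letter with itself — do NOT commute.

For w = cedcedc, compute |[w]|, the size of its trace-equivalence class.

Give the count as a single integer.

4

drop 0:c onto floor
drop 1:e onto {0:c}
drop 2:d onto {0:c}
drop 3:c onto {1:e, 2:d}
drop 4:e onto {3:c}
drop 5:d onto {3:c}
drop 6:c onto {4:e, 5:d}
ground layer = {0:c}
drop-orders for the pieces not yet dropped (sum over which currently-grounded one goes next):
  1 to go: {6} 1
  2 to go: {4,6} 1  {5,6} 1
  3 to go: {4,5,6} 2
  4 to go: {3,4,5,6} 2
  5 to go: {1,3,4,5,6} 2  {2,3,4,5,6} 2
  if 0:c drops first: 4 orders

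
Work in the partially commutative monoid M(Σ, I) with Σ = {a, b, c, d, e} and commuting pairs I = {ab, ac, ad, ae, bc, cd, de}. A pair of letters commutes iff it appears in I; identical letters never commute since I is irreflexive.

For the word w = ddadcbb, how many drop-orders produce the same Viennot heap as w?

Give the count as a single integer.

42

0(d) covers ∅
1(d) covers 0:d
2(a) covers ∅
3(d) covers 1:d
4(c) covers ∅
5(b) covers 3:d
6(b) covers 5:b
floor of heap: 0:d, 2:a, 4:c
completions by unplaced set U, small U first (add the entries for U minus each lowest piece of U):
  |U|=1: {2}:1  {4}:1  {6}:1
  |U|=2: {2,4}:2  {2,6}:2  {4,6}:2  {5,6}:1
  |U|=3: {2,4,6}:6  {2,5,6}:3  {3,5,6}:1  {4,5,6}:3
  |U|=4: {1,3,5,6}:1  {2,3,5,6}:4  {2,4,5,6}:12  {3,4,5,6}:4
  |U|=5: {0,1,3,5,6}:1  {1,2,3,5,6}:5  {1,3,4,5,6}:5  {2,3,4,5,6}:20
  start at 0(d): 30
  start at 2(a): 6
  start at 4(c): 6
sum over floor = 42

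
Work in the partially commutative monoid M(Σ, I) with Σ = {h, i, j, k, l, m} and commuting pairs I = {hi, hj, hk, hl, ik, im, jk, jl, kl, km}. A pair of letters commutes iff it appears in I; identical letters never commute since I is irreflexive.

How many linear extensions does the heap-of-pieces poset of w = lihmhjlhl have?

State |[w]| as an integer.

0(l) covers ∅
1(i) covers 0:l
2(h) covers ∅
3(m) covers 0:l, 2:h
4(h) covers 3:m
5(j) covers 1:i, 3:m
6(l) covers 1:i, 3:m
7(h) covers 4:h
8(l) covers 6:l
floor of heap: 0:l, 2:h
completions by unplaced set U, small U first (add the entries for U minus each lowest piece of U):
  |U|=1: {5}:1  {7}:1  {8}:1
  |U|=2: {4,7}:1  {5,7}:2  {5,8}:2  {6,8}:1  {7,8}:2
  |U|=3: {4,5,7}:3  {4,7,8}:3  {5,6,8}:3  {5,7,8}:6  {6,7,8}:3
  |U|=4: {1,5,6,8}:3  {4,5,7,8}:12  {4,6,7,8}:6  {5,6,7,8}:12
  |U|=5: {1,5,6,7,8}:15  {4,5,6,7,8}:30
  |U|=6: {1,4,5,6,7,8}:45  {3,4,5,6,7,8}:30
  |U|=7: {1,3,4,5,6,7,8}:75  {2,3,4,5,6,7,8}:30
  start at 0(l): 105
  start at 2(h): 75
sum over floor = 180

180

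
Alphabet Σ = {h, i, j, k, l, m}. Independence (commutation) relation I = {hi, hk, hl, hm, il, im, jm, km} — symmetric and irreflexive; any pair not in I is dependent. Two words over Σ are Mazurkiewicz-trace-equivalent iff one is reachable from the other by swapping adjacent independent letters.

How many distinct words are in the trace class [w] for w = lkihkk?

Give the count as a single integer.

0(l) covers ∅
1(k) covers 0:l
2(i) covers 1:k
3(h) covers ∅
4(k) covers 2:i
5(k) covers 4:k
floor of heap: 0:l, 3:h
completions by unplaced set U, small U first (add the entries for U minus each lowest piece of U):
  |U|=1: {3}:1  {5}:1
  |U|=2: {3,5}:2  {4,5}:1
  |U|=3: {2,4,5}:1  {3,4,5}:3
  |U|=4: {1,2,4,5}:1  {2,3,4,5}:4
  start at 0(l): 5
  start at 3(h): 1
sum over floor = 6

6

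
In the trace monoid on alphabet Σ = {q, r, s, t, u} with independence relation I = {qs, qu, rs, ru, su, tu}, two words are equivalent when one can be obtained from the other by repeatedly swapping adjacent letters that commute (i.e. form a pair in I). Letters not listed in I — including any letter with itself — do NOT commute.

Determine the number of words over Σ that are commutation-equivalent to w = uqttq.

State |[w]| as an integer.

drop 0:u onto floor
drop 1:q onto floor
drop 2:t onto {1:q}
drop 3:t onto {2:t}
drop 4:q onto {3:t}
ground layer = {0:u, 1:q}
drop-orders for the pieces not yet dropped (sum over which currently-grounded one goes next):
  1 to go: {0} 1  {4} 1
  2 to go: {0,4} 2  {3,4} 1
  3 to go: {0,3,4} 3  {2,3,4} 1
  if 0:u drops first: 1 orders
  if 1:q drops first: 4 orders
heap linearizations: 5

5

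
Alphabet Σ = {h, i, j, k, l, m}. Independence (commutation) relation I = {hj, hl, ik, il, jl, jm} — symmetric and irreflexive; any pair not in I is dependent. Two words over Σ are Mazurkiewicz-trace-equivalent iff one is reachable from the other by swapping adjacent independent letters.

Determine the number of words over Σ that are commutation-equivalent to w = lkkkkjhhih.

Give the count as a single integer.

0(l) covers ∅
1(k) covers 0:l
2(k) covers 1:k
3(k) covers 2:k
4(k) covers 3:k
5(j) covers 4:k
6(h) covers 4:k
7(h) covers 6:h
8(i) covers 5:j, 7:h
9(h) covers 8:i
floor of heap: 0:l
completions by unplaced set U, small U first (add the entries for U minus each lowest piece of U):
  |U|=1: {9}:1
  |U|=2: {8,9}:1
  |U|=3: {5,8,9}:1  {7,8,9}:1
  |U|=4: {5,7,8,9}:2  {6,7,8,9}:1
  |U|=5: {5,6,7,8,9}:3
  |U|=6: {4,5,6,7,8,9}:3
  |U|=7: {3,4,5,6,7,8,9}:3
  |U|=8: {2,3,4,5,6,7,8,9}:3
  start at 0(l): 3

3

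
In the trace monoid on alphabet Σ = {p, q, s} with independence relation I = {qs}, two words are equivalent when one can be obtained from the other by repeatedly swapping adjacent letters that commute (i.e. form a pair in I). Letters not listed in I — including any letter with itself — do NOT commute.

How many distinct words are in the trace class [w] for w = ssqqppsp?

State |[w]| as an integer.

0(s) covers ∅
1(s) covers 0:s
2(q) covers ∅
3(q) covers 2:q
4(p) covers 1:s, 3:q
5(p) covers 4:p
6(s) covers 5:p
7(p) covers 6:s
floor of heap: 0:s, 2:q
completions by unplaced set U, small U first (add the entries for U minus each lowest piece of U):
  |U|=1: {7}:1
  |U|=2: {6,7}:1
  |U|=3: {5,6,7}:1
  |U|=4: {4,5,6,7}:1
  |U|=5: {1,4,5,6,7}:1  {3,4,5,6,7}:1
  |U|=6: {0,1,4,5,6,7}:1  {1,3,4,5,6,7}:2  {2,3,4,5,6,7}:1
  start at 0(s): 3
  start at 2(q): 3
sum over floor = 6

6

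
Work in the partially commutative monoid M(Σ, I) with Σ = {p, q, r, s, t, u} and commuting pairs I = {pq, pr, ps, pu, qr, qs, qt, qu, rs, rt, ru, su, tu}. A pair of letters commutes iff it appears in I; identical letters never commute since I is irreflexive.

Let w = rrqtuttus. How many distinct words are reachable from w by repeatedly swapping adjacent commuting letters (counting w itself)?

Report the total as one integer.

0(r) covers ∅
1(r) covers 0:r
2(q) covers ∅
3(t) covers ∅
4(u) covers ∅
5(t) covers 3:t
6(t) covers 5:t
7(u) covers 4:u
8(s) covers 6:t
floor of heap: 0:r, 2:q, 3:t, 4:u
completions by unplaced set U, small U first (add the entries for U minus each lowest piece of U):
  |U|=1: {1}:1  {2}:1  {7}:1  {8}:1
  |U|=2: {0,1}:1  {1,2}:2  {1,7}:2  {1,8}:2  {2,7}:2  {2,8}:2  {4,7}:1  {6,8}:1  {7,8}:2
  |U|=3: {0,1,2}:3  {0,1,7}:3  {0,1,8}:3  {1,2,7}:6  {1,2,8}:6  {1,4,7}:3  {1,6,8}:3  {1,7,8}:6  {2,4,7}:3  {2,6,8}:3  {2,7,8}:6  {4,7,8}:3  {5,6,8}:1  {6,7,8}:3
  |U|=4: {0,1,2,7}:12  {0,1,2,8}:12  {0,1,4,7}:6  {0,1,6,8}:6  {0,1,7,8}:12  {1,2,4,7}:12  {1,2,6,8}:12  {1,2,7,8}:24  {1,4,7,8}:12  {1,5,6,8}:4  {1,6,7,8}:12  {2,4,7,8}:12  {2,5,6,8}:4  {2,6,7,8}:12  {3,5,6,8}:1  {4,6,7,8}:6  {5,6,7,8}:4
  |U|=5: {0,1,2,4,7}:30  {0,1,2,6,8}:30  {0,1,2,7,8}:60  {0,1,4,7,8}:30  {0,1,5,6,8}:10  {0,1,6,7,8}:30  {1,2,4,7,8}:60  {1,2,5,6,8}:20  {1,2,6,7,8}:60  {1,3,5,6,8}:5  {1,4,6,7,8}:30  {1,5,6,7,8}:20  {2,3,5,6,8}:5  {2,4,6,7,8}:30  {2,5,6,7,8}:20  {3,5,6,7,8}:5  {4,5,6,7,8}:10
  |U|=6: {0,1,2,4,7,8}:180  {0,1,2,5,6,8}:60  {0,1,2,6,7,8}:180  {0,1,3,5,6,8}:15  {0,1,4,6,7,8}:90  {0,1,5,6,7,8}:60  {1,2,3,5,6,8}:30  {1,2,4,6,7,8}:180  {1,2,5,6,7,8}:120  {1,3,5,6,7,8}:30  {1,4,5,6,7,8}:60  {2,3,5,6,7,8}:30  {2,4,5,6,7,8}:60  {3,4,5,6,7,8}:15
  |U|=7: {0,1,2,3,5,6,8}:105  {0,1,2,4,6,7,8}:630  {0,1,2,5,6,7,8}:420  {0,1,3,5,6,7,8}:105  {0,1,4,5,6,7,8}:210  {1,2,3,5,6,7,8}:210  {1,2,4,5,6,7,8}:420  {1,3,4,5,6,7,8}:105  {2,3,4,5,6,7,8}:105
  start at 0(r): 840
  start at 2(q): 420
  start at 3(t): 1680
  start at 4(u): 840
sum over floor = 3780

3780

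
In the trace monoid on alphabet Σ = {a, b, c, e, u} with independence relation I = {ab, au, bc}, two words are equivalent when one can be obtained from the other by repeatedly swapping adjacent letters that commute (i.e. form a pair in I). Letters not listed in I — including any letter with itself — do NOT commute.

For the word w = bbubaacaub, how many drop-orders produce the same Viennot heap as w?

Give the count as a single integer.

#0=b has no predecessor
#1=b depends on [0:b]
#2=u depends on [1:b]
#3=b depends on [2:u]
#4=a has no predecessor
#5=a depends on [4:a]
#6=c depends on [2:u, 5:a]
#7=a depends on [6:c]
#8=u depends on [3:b, 6:c]
#9=b depends on [8:u]
sources: [0:b, 4:a]
N(rest) = Σ N(rest − s) over sources s of rest; N(one piece) = 1:
  size 1 → [7]=1  [9]=1
  size 2 → [7,9]=2  [8,9]=1
  size 3 → [3,8,9]=1  [7,8,9]=3
  size 4 → [3,7,8,9]=4  [6,7,8,9]=3
  size 5 → [3,6,7,8,9]=7  [5,6,7,8,9]=3
  size 6 → [2,3,6,7,8,9]=7  [3,5,6,7,8,9]=10  [4,5,6,7,8,9]=3
  size 7 → [1,2,3,6,7,8,9]=7  [2,3,5,6,7,8,9]=17  [3,4,5,6,7,8,9]=13
  size 8 → [0,1,2,3,6,7,8,9]=7  [1,2,3,5,6,7,8,9]=24  [2,3,4,5,6,7,8,9]=30
  first=0(b) contributes 54
  first=4(a) contributes 31
|[w]| = 85

85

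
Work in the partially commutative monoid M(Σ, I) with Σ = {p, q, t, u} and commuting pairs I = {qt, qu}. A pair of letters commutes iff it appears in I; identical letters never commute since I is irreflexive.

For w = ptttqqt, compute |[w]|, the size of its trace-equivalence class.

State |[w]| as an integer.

0(p) covers ∅
1(t) covers 0:p
2(t) covers 1:t
3(t) covers 2:t
4(q) covers 0:p
5(q) covers 4:q
6(t) covers 3:t
floor of heap: 0:p
completions by unplaced set U, small U first (add the entries for U minus each lowest piece of U):
  |U|=1: {5}:1  {6}:1
  |U|=2: {3,6}:1  {4,5}:1  {5,6}:2
  |U|=3: {2,3,6}:1  {3,5,6}:3  {4,5,6}:3
  |U|=4: {1,2,3,6}:1  {2,3,5,6}:4  {3,4,5,6}:6
  |U|=5: {1,2,3,5,6}:5  {2,3,4,5,6}:10
  start at 0(p): 15

15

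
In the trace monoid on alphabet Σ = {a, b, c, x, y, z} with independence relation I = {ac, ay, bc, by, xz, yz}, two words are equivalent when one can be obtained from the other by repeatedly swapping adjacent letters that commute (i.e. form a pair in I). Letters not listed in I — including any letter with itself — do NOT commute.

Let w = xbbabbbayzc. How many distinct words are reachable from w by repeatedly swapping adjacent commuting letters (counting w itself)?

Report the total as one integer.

#0=x has no predecessor
#1=b depends on [0:x]
#2=b depends on [1:b]
#3=a depends on [2:b]
#4=b depends on [3:a]
#5=b depends on [4:b]
#6=b depends on [5:b]
#7=a depends on [6:b]
#8=y depends on [0:x]
#9=z depends on [7:a]
#10=c depends on [8:y, 9:z]
sources: [0:x]
N(rest) = Σ N(rest − s) over sources s of rest; N(one piece) = 1:
  size 1 → [10]=1
  size 2 → [8,10]=1  [9,10]=1
  size 3 → [7,9,10]=1  [8,9,10]=2
  size 4 → [6,7,9,10]=1  [7,8,9,10]=3
  size 5 → [5,6,7,9,10]=1  [6,7,8,9,10]=4
  size 6 → [4,5,6,7,9,10]=1  [5,6,7,8,9,10]=5
  size 7 → [3,4,5,6,7,9,10]=1  [4,5,6,7,8,9,10]=6
  size 8 → [2,3,4,5,6,7,9,10]=1  [3,4,5,6,7,8,9,10]=7
  size 9 → [1,2,3,4,5,6,7,9,10]=1  [2,3,4,5,6,7,8,9,10]=8
  first=0(x) contributes 9

9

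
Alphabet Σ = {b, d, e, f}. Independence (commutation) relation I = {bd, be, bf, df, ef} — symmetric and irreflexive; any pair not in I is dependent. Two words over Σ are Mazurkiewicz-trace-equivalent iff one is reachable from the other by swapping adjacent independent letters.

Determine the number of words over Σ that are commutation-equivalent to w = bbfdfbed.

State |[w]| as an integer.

drop 0:b onto floor
drop 1:b onto {0:b}
drop 2:f onto floor
drop 3:d onto floor
drop 4:f onto {2:f}
drop 5:b onto {1:b}
drop 6:e onto {3:d}
drop 7:d onto {6:e}
ground layer = {0:b, 2:f, 3:d}
drop-orders for the pieces not yet dropped (sum over which currently-grounded one goes next):
  1 to go: {4} 1  {5} 1  {7} 1
  2 to go: {1,5} 1  {2,4} 1  {4,5} 2  {4,7} 2  {5,7} 2  {6,7} 1
  3 to go: {0,1,5} 1  {1,4,5} 3  {1,5,7} 3  {2,4,5} 3  {2,4,7} 3  {3,6,7} 1  {4,5,7} 6  {4,6,7} 3  {5,6,7} 3
  4 to go: {0,1,4,5} 4  {0,1,5,7} 4  {1,2,4,5} 6  {1,4,5,7} 12  {1,5,6,7} 6  {2,4,5,7} 12  {2,4,6,7} 6  {3,4,6,7} 4  {3,5,6,7} 4  {4,5,6,7} 12
  5 to go: {0,1,2,4,5} 10  {0,1,4,5,7} 20  {0,1,5,6,7} 10  {1,2,4,5,7} 30  {1,3,5,6,7} 10  {1,4,5,6,7} 30  {2,3,4,6,7} 10  {2,4,5,6,7} 30  {3,4,5,6,7} 20
  6 to go: {0,1,2,4,5,7} 60  {0,1,3,5,6,7} 20  {0,1,4,5,6,7} 60  {1,2,4,5,6,7} 90  {1,3,4,5,6,7} 60  {2,3,4,5,6,7} 60
  if 0:b drops first: 210 orders
  if 2:f drops first: 140 orders
  if 3:d drops first: 210 orders
heap linearizations: 560

560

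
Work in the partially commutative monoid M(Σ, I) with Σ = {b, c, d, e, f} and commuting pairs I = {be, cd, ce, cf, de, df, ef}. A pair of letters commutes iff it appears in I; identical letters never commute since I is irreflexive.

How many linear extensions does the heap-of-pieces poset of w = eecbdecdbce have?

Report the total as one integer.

990

0(e) covers ∅
1(e) covers 0:e
2(c) covers ∅
3(b) covers 2:c
4(d) covers 3:b
5(e) covers 1:e
6(c) covers 3:b
7(d) covers 4:d
8(b) covers 6:c, 7:d
9(c) covers 8:b
10(e) covers 5:e
floor of heap: 0:e, 2:c
completions by unplaced set U, small U first (add the entries for U minus each lowest piece of U):
  |U|=1: {9}:1  {10}:1
  |U|=2: {5,10}:1  {8,9}:1  {9,10}:2
  |U|=3: {1,5,10}:1  {5,9,10}:3  {6,8,9}:1  {7,8,9}:1  {8,9,10}:3
  |U|=4: {0,1,5,10}:1  {1,5,9,10}:4  {4,7,8,9}:1  {5,8,9,10}:6  {6,7,8,9}:2  {6,8,9,10}:4  {7,8,9,10}:4
  |U|=5: {0,1,5,9,10}:5  {1,5,8,9,10}:10  {4,6,7,8,9}:3  {4,7,8,9,10}:5  {5,6,8,9,10}:10  {5,7,8,9,10}:10  {6,7,8,9,10}:10
  |U|=6: {0,1,5,8,9,10}:15  {1,5,6,8,9,10}:20  {1,5,7,8,9,10}:20  {3,4,6,7,8,9}:3  {4,5,7,8,9,10}:15  {4,6,7,8,9,10}:18  {5,6,7,8,9,10}:30
  |U|=7: {0,1,5,6,8,9,10}:35  {0,1,5,7,8,9,10}:35  {1,4,5,7,8,9,10}:35  {1,5,6,7,8,9,10}:70  {2,3,4,6,7,8,9}:3  {3,4,6,7,8,9,10}:21  {4,5,6,7,8,9,10}:63
  |U|=8: {0,1,4,5,7,8,9,10}:70  {0,1,5,6,7,8,9,10}:140  {1,4,5,6,7,8,9,10}:168  {2,3,4,6,7,8,9,10}:24  {3,4,5,6,7,8,9,10}:84
  |U|=9: {0,1,4,5,6,7,8,9,10}:378  {1,3,4,5,6,7,8,9,10}:252  {2,3,4,5,6,7,8,9,10}:108
  start at 0(e): 360
  start at 2(c): 630
sum over floor = 990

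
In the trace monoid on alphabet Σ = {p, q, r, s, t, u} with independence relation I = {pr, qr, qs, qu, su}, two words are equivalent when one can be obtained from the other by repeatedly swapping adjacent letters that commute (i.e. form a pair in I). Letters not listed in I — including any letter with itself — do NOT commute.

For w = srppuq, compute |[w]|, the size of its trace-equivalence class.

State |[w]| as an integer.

7

0(s) covers ∅
1(r) covers 0:s
2(p) covers 0:s
3(p) covers 2:p
4(u) covers 1:r, 3:p
5(q) covers 3:p
floor of heap: 0:s
completions by unplaced set U, small U first (add the entries for U minus each lowest piece of U):
  |U|=1: {4}:1  {5}:1
  |U|=2: {1,4}:1  {4,5}:2
  |U|=3: {1,4,5}:3  {3,4,5}:2
  |U|=4: {1,3,4,5}:5  {2,3,4,5}:2
  start at 0(s): 7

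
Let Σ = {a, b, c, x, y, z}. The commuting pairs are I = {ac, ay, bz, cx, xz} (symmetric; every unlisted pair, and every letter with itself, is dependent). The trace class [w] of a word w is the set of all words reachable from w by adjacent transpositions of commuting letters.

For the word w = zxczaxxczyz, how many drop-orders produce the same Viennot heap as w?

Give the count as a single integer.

39

0(z) covers ∅
1(x) covers ∅
2(c) covers 0:z
3(z) covers 2:c
4(a) covers 1:x, 3:z
5(x) covers 4:a
6(x) covers 5:x
7(c) covers 3:z
8(z) covers 4:a, 7:c
9(y) covers 6:x, 8:z
10(z) covers 9:y
floor of heap: 0:z, 1:x
completions by unplaced set U, small U first (add the entries for U minus each lowest piece of U):
  |U|=1: {10}:1
  |U|=2: {9,10}:1
  |U|=3: {6,9,10}:1  {8,9,10}:1
  |U|=4: {5,6,9,10}:1  {6,8,9,10}:2  {7,8,9,10}:1
  |U|=5: {5,6,8,9,10}:3  {6,7,8,9,10}:3
  |U|=6: {4,5,6,8,9,10}:3  {5,6,7,8,9,10}:6
  |U|=7: {1,4,5,6,8,9,10}:3  {4,5,6,7,8,9,10}:9
  |U|=8: {1,4,5,6,7,8,9,10}:12  {3,4,5,6,7,8,9,10}:9
  |U|=9: {1,3,4,5,6,7,8,9,10}:21  {2,3,4,5,6,7,8,9,10}:9
  start at 0(z): 30
  start at 1(x): 9
sum over floor = 39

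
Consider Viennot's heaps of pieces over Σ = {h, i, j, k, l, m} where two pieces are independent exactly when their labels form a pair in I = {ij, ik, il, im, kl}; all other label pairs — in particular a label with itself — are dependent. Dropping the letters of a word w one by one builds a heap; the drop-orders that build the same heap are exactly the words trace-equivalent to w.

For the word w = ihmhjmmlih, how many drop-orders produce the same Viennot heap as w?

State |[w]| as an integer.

5

#0=i has no predecessor
#1=h depends on [0:i]
#2=m depends on [1:h]
#3=h depends on [2:m]
#4=j depends on [3:h]
#5=m depends on [4:j]
#6=m depends on [5:m]
#7=l depends on [6:m]
#8=i depends on [3:h]
#9=h depends on [7:l, 8:i]
sources: [0:i]
N(rest) = Σ N(rest − s) over sources s of rest; N(one piece) = 1:
  size 1 → [9]=1
  size 2 → [7,9]=1  [8,9]=1
  size 3 → [6,7,9]=1  [7,8,9]=2
  size 4 → [5,6,7,9]=1  [6,7,8,9]=3
  size 5 → [4,5,6,7,9]=1  [5,6,7,8,9]=4
  size 6 → [4,5,6,7,8,9]=5
  size 7 → [3,4,5,6,7,8,9]=5
  size 8 → [2,3,4,5,6,7,8,9]=5
  first=0(i) contributes 5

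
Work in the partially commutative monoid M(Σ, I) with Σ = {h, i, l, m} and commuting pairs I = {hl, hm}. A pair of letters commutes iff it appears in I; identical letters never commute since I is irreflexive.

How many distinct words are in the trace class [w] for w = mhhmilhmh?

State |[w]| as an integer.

36

0(m) covers ∅
1(h) covers ∅
2(h) covers 1:h
3(m) covers 0:m
4(i) covers 2:h, 3:m
5(l) covers 4:i
6(h) covers 4:i
7(m) covers 5:l
8(h) covers 6:h
floor of heap: 0:m, 1:h
completions by unplaced set U, small U first (add the entries for U minus each lowest piece of U):
  |U|=1: {7}:1  {8}:1
  |U|=2: {5,7}:1  {6,8}:1  {7,8}:2
  |U|=3: {5,7,8}:3  {6,7,8}:3
  |U|=4: {5,6,7,8}:6
  |U|=5: {4,5,6,7,8}:6
  |U|=6: {2,4,5,6,7,8}:6  {3,4,5,6,7,8}:6
  |U|=7: {0,3,4,5,6,7,8}:6  {1,2,4,5,6,7,8}:6  {2,3,4,5,6,7,8}:12
  start at 0(m): 18
  start at 1(h): 18
sum over floor = 36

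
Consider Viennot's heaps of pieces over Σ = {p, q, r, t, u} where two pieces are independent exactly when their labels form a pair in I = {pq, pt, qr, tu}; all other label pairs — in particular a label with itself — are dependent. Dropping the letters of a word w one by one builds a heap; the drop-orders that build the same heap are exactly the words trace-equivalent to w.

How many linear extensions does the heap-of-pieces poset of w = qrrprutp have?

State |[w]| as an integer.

piece 0:q — minimal
piece 1:r — minimal
piece 2:r rests on {1:r}
piece 3:p rests on {2:r}
piece 4:r rests on {3:p}
piece 5:u rests on {0:q, 4:r}
piece 6:t rests on {0:q, 4:r}
piece 7:p rests on {5:u}
minimal pieces: {0:q, 1:r}
ways to finish when only these pieces remain (= sum over removing one remaining piece with nothing left below it):
  1 left: {6}→1  {7}→1
  2 left: {5,7}→1  {6,7}→2
  3 left: {5,6,7}→3
  4 left: {0,5,6,7}→3  {4,5,6,7}→3
  5 left: {0,4,5,6,7}→6  {3,4,5,6,7}→3
  6 left: {0,3,4,5,6,7}→9  {2,3,4,5,6,7}→3
  placing 0:q first → 3 extensions
  placing 1:r first → 12 extensions
total linear extensions = 15

15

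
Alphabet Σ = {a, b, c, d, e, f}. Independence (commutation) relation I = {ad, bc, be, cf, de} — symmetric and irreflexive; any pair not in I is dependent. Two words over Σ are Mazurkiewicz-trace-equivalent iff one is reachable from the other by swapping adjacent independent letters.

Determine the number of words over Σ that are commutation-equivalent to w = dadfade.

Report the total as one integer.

piece 0:d — minimal
piece 1:a — minimal
piece 2:d rests on {0:d}
piece 3:f rests on {1:a, 2:d}
piece 4:a rests on {3:f}
piece 5:d rests on {3:f}
piece 6:e rests on {4:a}
minimal pieces: {0:d, 1:a}
ways to finish when only these pieces remain (= sum over removing one remaining piece with nothing left below it):
  1 left: {5}→1  {6}→1
  2 left: {4,6}→1  {5,6}→2
  3 left: {4,5,6}→3
  4 left: {3,4,5,6}→3
  5 left: {1,3,4,5,6}→3  {2,3,4,5,6}→3
  placing 0:d first → 6 extensions
  placing 1:a first → 3 extensions
total linear extensions = 9

9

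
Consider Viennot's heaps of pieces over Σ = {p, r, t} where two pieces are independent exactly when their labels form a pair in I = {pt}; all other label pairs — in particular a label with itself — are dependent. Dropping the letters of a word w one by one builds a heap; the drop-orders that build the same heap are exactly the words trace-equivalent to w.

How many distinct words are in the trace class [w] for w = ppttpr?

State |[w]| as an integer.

piece 0:p — minimal
piece 1:p rests on {0:p}
piece 2:t — minimal
piece 3:t rests on {2:t}
piece 4:p rests on {1:p}
piece 5:r rests on {3:t, 4:p}
minimal pieces: {0:p, 2:t}
ways to finish when only these pieces remain (= sum over removing one remaining piece with nothing left below it):
  1 left: {5}→1
  2 left: {3,5}→1  {4,5}→1
  3 left: {1,4,5}→1  {2,3,5}→1  {3,4,5}→2
  4 left: {0,1,4,5}→1  {1,3,4,5}→3  {2,3,4,5}→3
  placing 0:p first → 6 extensions
  placing 2:t first → 4 extensions
total linear extensions = 10

10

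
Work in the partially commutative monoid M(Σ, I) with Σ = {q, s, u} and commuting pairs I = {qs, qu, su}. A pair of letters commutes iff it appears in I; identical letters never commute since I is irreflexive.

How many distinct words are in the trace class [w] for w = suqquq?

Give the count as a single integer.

60

#0=s has no predecessor
#1=u has no predecessor
#2=q has no predecessor
#3=q depends on [2:q]
#4=u depends on [1:u]
#5=q depends on [3:q]
sources: [0:s, 1:u, 2:q]
N(rest) = Σ N(rest − s) over sources s of rest; N(one piece) = 1:
  size 1 → [0]=1  [4]=1  [5]=1
  size 2 → [0,4]=2  [0,5]=2  [1,4]=1  [3,5]=1  [4,5]=2
  size 3 → [0,1,4]=3  [0,3,5]=3  [0,4,5]=6  [1,4,5]=3  [2,3,5]=1  [3,4,5]=3
  size 4 → [0,1,4,5]=12  [0,2,3,5]=4  [0,3,4,5]=12  [1,3,4,5]=6  [2,3,4,5]=4
  first=0(s) contributes 10
  first=1(u) contributes 20
  first=2(q) contributes 30
|[w]| = 60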